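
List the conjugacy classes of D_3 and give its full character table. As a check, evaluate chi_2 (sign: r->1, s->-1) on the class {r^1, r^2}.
Conjugacy classes: {e} of size 1, {r^1, r^2} of size 2, {s, sr, ..., sr^2} of size 3.
Character table:
  irrep \ class              {e} (size 1)  {r^1, r^2} (size 2)  {s, sr, ..., sr^2} (size 3)
  chi_1 (triv)               1             1                    1                          
  chi_2 (sign: r->1, s->-1)  1             1                    -1                         
  chi_3 (2d, j=1)            2             -1                   0                          

Spot check: chi_2 (sign: r->1, s->-1) on {r^1, r^2} = 1.

Details: D_3 has order 2*3 = 6 with 3 conjugacy classes, hence 3 irreducibles. Sum of squared dims 1 + 1 + 4 = 6 = |G|. Linear characters come from the abelianisation; the 2-dimensional irreps have character r^k -> 2*cos(2*pi*j*k/3), reflections -> 0.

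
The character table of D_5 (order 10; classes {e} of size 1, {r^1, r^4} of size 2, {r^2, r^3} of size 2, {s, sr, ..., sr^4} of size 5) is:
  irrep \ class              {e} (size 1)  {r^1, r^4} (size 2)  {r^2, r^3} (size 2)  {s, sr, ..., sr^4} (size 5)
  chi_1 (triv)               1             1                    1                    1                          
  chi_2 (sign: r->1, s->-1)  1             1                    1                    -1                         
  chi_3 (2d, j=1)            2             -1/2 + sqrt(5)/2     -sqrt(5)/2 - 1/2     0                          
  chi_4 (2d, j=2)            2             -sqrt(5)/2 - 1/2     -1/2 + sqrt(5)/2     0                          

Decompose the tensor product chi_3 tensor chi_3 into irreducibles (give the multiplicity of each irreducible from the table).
chi_3 tensor chi_3 = chi_1 + chi_2 + chi_4 (all other irreducibles have multiplicity 0).

Derivation: The character of a tensor product is the pointwise product (chi_3 * chi_3)(C) = chi_3(C) * chi_3(C):
  {e}: (2)*(2), {r^1, r^4}: (-1/2 + sqrt(5)/2)*(-1/2 + sqrt(5)/2), {r^2, r^3}: (-sqrt(5)/2 - 1/2)*(-sqrt(5)/2 - 1/2), {s, sr, ..., sr^4}: (0)*(0)
so (chi_3 * chi_3) takes values
  {e} -> 4, {r^1, r^4} -> 3/2 - sqrt(5)/2, {r^2, r^3} -> sqrt(5)/2 + 3/2, {s, sr, ..., sr^4} -> 0.
Now take the inner product of this character with each irreducible chi from the table, <chi_3*chi_3, chi> = (1/10) sum_C |C| (chi_3*chi_3)(C) conj(chi(C)):
  <chi_3*chi_3, chi_1> = (1/10)[1*(4)*conj(1) + 2*(3/2 - sqrt(5)/2)*conj(1) + 2*(sqrt(5)/2 + 3/2)*conj(1) + 5*(0)*conj(1)]
      = (1/10)[(4) + (3 - sqrt(5)) + (sqrt(5) + 3) + (0)] = 10/10 = 1
  <chi_3*chi_3, chi_2> = (1/10)[1*(4)*conj(1) + 2*(3/2 - sqrt(5)/2)*conj(1) + 2*(sqrt(5)/2 + 3/2)*conj(1) + 5*(0)*conj(-1)]
      = (1/10)[(4) + (3 - sqrt(5)) + (sqrt(5) + 3) + (0)] = 10/10 = 1
  <chi_3*chi_3, chi_3> = (1/10)[1*(4)*conj(2) + 2*(3/2 - sqrt(5)/2)*conj(-1/2 + sqrt(5)/2) + 2*(sqrt(5)/2 + 3/2)*conj(-sqrt(5)/2 - 1/2) + 5*(0)*conj(0)]
      = (1/10)[(8) + (-4 + 2*sqrt(5)) + (-2*sqrt(5) - 4) + (0)] = 0/10 = 0
  <chi_3*chi_3, chi_4> = (1/10)[1*(4)*conj(2) + 2*(3/2 - sqrt(5)/2)*conj(-sqrt(5)/2 - 1/2) + 2*(sqrt(5)/2 + 3/2)*conj(-1/2 + sqrt(5)/2) + 5*(0)*conj(0)]
      = (1/10)[(8) + (1 - sqrt(5)) + (1 + sqrt(5)) + (0)] = 10/10 = 1
Hence the multiplicities are chi_1: 1, chi_2: 1, chi_4: 1. Dimension check: dim(chi_3)*dim(chi_3) = 2*2 = 4 and sum (mult * dim) = 1*1 + 1*1 + 1*2 = 4.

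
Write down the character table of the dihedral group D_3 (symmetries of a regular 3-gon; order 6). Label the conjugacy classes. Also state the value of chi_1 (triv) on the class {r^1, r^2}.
Conjugacy classes: {e} of size 1, {r^1, r^2} of size 2, {s, sr, ..., sr^2} of size 3.
Character table:
  irrep \ class              {e} (size 1)  {r^1, r^2} (size 2)  {s, sr, ..., sr^2} (size 3)
  chi_1 (triv)               1             1                    1                          
  chi_2 (sign: r->1, s->-1)  1             1                    -1                         
  chi_3 (2d, j=1)            2             -1                   0                          

Spot check: chi_1 (triv) on {r^1, r^2} = 1.

Proof sketch: D_3 has order 2*3 = 6 with 3 conjugacy classes, hence 3 irreducibles. Sum of squared dims 1 + 1 + 4 = 6 = |G|. Linear characters come from the abelianisation; the 2-dimensional irreps have character r^k -> 2*cos(2*pi*j*k/3), reflections -> 0.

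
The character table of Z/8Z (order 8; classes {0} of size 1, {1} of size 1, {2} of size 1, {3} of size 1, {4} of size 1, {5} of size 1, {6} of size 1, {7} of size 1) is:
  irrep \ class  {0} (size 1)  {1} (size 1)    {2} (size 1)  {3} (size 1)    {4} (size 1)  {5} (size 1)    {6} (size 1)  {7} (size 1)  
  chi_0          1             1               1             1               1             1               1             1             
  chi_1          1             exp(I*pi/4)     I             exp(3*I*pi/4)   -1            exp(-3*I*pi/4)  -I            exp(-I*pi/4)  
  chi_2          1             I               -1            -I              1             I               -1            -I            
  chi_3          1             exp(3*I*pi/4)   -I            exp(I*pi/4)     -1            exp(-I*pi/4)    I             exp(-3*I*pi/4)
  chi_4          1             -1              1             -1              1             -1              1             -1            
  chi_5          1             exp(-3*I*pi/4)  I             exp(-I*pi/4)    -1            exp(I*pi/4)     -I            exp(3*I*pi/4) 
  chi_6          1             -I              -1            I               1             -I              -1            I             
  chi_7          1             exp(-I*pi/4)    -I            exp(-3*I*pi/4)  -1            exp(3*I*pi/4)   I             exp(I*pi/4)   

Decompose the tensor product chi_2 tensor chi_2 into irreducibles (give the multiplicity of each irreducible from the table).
chi_2 tensor chi_2 = chi_4 (all other irreducibles have multiplicity 0).

Reasoning: The character of a tensor product is the pointwise product (chi_2 * chi_2)(C) = chi_2(C) * chi_2(C):
  {0}: (1)*(1), {1}: (I)*(I), {2}: (-1)*(-1), {3}: (-I)*(-I), {4}: (1)*(1), {5}: (I)*(I), {6}: (-1)*(-1), {7}: (-I)*(-I)
so (chi_2 * chi_2) takes values
  {0} -> 1, {1} -> -1, {2} -> 1, {3} -> -1, {4} -> 1, {5} -> -1, {6} -> 1, {7} -> -1.
Now take the inner product of this character with each irreducible chi from the table, <chi_2*chi_2, chi> = (1/8) sum_C |C| (chi_2*chi_2)(C) conj(chi(C)):
  <chi_2*chi_2, chi_0> = (1/8)[1*(1)*conj(1) + 1*(-1)*conj(1) + 1*(1)*conj(1) + 1*(-1)*conj(1) + 1*(1)*conj(1) + 1*(-1)*conj(1) + 1*(1)*conj(1) + 1*(-1)*conj(1)]
      = (1/8)[(1) + (-1) + (1) + (-1) + (1) + (-1) + (1) + (-1)] = 0/8 = 0
  <chi_2*chi_2, chi_1> = (1/8)[1*(1)*conj(1) + 1*(-1)*conj(exp(I*pi/4)) + 1*(1)*conj(I) + 1*(-1)*conj(exp(3*I*pi/4)) + 1*(1)*conj(-1) + 1*(-1)*conj(exp(-3*I*pi/4)) + 1*(1)*conj(-I) + 1*(-1)*conj(exp(-I*pi/4))]
      = (1/8)[(1) + (-exp(-I*pi/4)) + (-I) + (-exp(-3*I*pi/4)) + (-1) + (-exp(3*I*pi/4)) + (I) + (-exp(I*pi/4))] = 0/8 = 0
  <chi_2*chi_2, chi_2> = (1/8)[1*(1)*conj(1) + 1*(-1)*conj(I) + 1*(1)*conj(-1) + 1*(-1)*conj(-I) + 1*(1)*conj(1) + 1*(-1)*conj(I) + 1*(1)*conj(-1) + 1*(-1)*conj(-I)]
      = (1/8)[(1) + (I) + (-1) + (-I) + (1) + (I) + (-1) + (-I)] = 0/8 = 0
  <chi_2*chi_2, chi_3> = (1/8)[1*(1)*conj(1) + 1*(-1)*conj(exp(3*I*pi/4)) + 1*(1)*conj(-I) + 1*(-1)*conj(exp(I*pi/4)) + 1*(1)*conj(-1) + 1*(-1)*conj(exp(-I*pi/4)) + 1*(1)*conj(I) + 1*(-1)*conj(exp(-3*I*pi/4))]
      = (1/8)[(1) + (-exp(-3*I*pi/4)) + (I) + (-exp(-I*pi/4)) + (-1) + (-exp(I*pi/4)) + (-I) + (-exp(3*I*pi/4))] = 0/8 = 0
  <chi_2*chi_2, chi_4> = (1/8)[1*(1)*conj(1) + 1*(-1)*conj(-1) + 1*(1)*conj(1) + 1*(-1)*conj(-1) + 1*(1)*conj(1) + 1*(-1)*conj(-1) + 1*(1)*conj(1) + 1*(-1)*conj(-1)]
      = (1/8)[(1) + (1) + (1) + (1) + (1) + (1) + (1) + (1)] = 8/8 = 1
  <chi_2*chi_2, chi_5> = (1/8)[1*(1)*conj(1) + 1*(-1)*conj(exp(-3*I*pi/4)) + 1*(1)*conj(I) + 1*(-1)*conj(exp(-I*pi/4)) + 1*(1)*conj(-1) + 1*(-1)*conj(exp(I*pi/4)) + 1*(1)*conj(-I) + 1*(-1)*conj(exp(3*I*pi/4))]
      = (1/8)[(1) + (-exp(3*I*pi/4)) + (-I) + (-exp(I*pi/4)) + (-1) + (-exp(-I*pi/4)) + (I) + (-exp(-3*I*pi/4))] = 0/8 = 0
  <chi_2*chi_2, chi_6> = (1/8)[1*(1)*conj(1) + 1*(-1)*conj(-I) + 1*(1)*conj(-1) + 1*(-1)*conj(I) + 1*(1)*conj(1) + 1*(-1)*conj(-I) + 1*(1)*conj(-1) + 1*(-1)*conj(I)]
      = (1/8)[(1) + (-I) + (-1) + (I) + (1) + (-I) + (-1) + (I)] = 0/8 = 0
  <chi_2*chi_2, chi_7> = (1/8)[1*(1)*conj(1) + 1*(-1)*conj(exp(-I*pi/4)) + 1*(1)*conj(-I) + 1*(-1)*conj(exp(-3*I*pi/4)) + 1*(1)*conj(-1) + 1*(-1)*conj(exp(3*I*pi/4)) + 1*(1)*conj(I) + 1*(-1)*conj(exp(I*pi/4))]
      = (1/8)[(1) + (-exp(I*pi/4)) + (I) + (-exp(3*I*pi/4)) + (-1) + (-exp(-3*I*pi/4)) + (-I) + (-exp(-I*pi/4))] = 0/8 = 0
(Exp terms are combined using exp(i*s)*conj(exp(i*t)) = exp(i*(s-t)), and sums of them are collapsed using the identity that for every m > 1 the m distinct m-th roots of unity sum to 0, e.g. 1 + exp(2*I*pi/3) + exp(-2*I*pi/3) = 0.)
Hence the multiplicities are chi_4: 1. Dimension check: dim(chi_2)*dim(chi_2) = 1*1 = 1 and sum (mult * dim) = 1*1 = 1.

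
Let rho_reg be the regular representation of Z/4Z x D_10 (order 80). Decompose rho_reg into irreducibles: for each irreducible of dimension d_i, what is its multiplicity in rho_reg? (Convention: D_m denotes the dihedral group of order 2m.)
Each irreducible V_i of dimension d_i appears with multiplicity d_i, i.e. rho_reg = (direct sum over all irreducibles V_i) d_i V_i. The irreducible dimensions for Z/4Z x D_10 are 1, 1, 1, 1, 1, 1, 1, 1, 1, 1, 1, 1, 1, 1, 1, 1, 2, 2, 2, 2, 2, 2, 2, 2, 2, 2, 2, 2, 2, 2, 2, 2: 16 irreducibles of dimension 1, each with multiplicity 1; 16 irreducibles of dimension 2, each with multiplicity 2. Total dimension 16*1*1 + 16*2*2 = 80 = |G|.

Justification: General theorem: in the regular representation of a finite group G, each irreducible appears with multiplicity equal to its dimension. Check: dim(rho_reg) = sum d_i^2 = 1 + 1 + 1 + 1 + 1 + 1 + 1 + 1 + 1 + 1 + 1 + 1 + 1 + 1 + 1 + 1 + 4 + 4 + 4 + 4 + 4 + 4 + 4 + 4 + 4 + 4 + 4 + 4 + 4 + 4 + 4 + 4 = 80 = |G|.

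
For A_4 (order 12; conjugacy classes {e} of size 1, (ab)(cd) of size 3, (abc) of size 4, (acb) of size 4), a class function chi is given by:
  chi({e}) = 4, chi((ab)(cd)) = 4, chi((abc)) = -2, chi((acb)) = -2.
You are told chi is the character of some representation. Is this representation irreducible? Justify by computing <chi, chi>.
Not irreducible (reducible): <chi, chi> = 8 > 1.

Proof sketch: <chi, chi> = (1/|G|) sum_C |C| * |chi(C)|^2 = (1/12)[1*|4|^2 + 3*|4|^2 + 4*|-2|^2 + 4*|-2|^2]
  = (1/12)[(16) + (48) + (16) + (16)] = 96/12 = 8.
(Exp terms are combined using exp(i*s)*conj(exp(i*t)) = exp(i*(s-t)), and sums of them are collapsed using the identity that for every m > 1 the m distinct m-th roots of unity sum to 0, e.g. 1 + exp(2*I*pi/3) + exp(-2*I*pi/3) = 0.)
A character is irreducible iff <chi, chi> = 1, so this representation is reducible.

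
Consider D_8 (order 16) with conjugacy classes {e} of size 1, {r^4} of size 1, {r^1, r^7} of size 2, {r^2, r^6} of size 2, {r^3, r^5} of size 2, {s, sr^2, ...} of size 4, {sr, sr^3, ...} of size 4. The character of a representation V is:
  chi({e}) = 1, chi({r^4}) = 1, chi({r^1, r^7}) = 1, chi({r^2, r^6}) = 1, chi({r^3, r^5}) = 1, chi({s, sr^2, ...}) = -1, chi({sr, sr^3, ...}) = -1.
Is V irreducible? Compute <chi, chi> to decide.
Irreducible: <chi, chi> = 1.

Justification: <chi, chi> = (1/|G|) sum_C |C| * |chi(C)|^2 = (1/16)[1*|1|^2 + 1*|1|^2 + 2*|1|^2 + 2*|1|^2 + 2*|1|^2 + 4*|-1|^2 + 4*|-1|^2]
  = (1/16)[(1) + (1) + (2) + (2) + (2) + (4) + (4)] = 16/16 = 1.
A character is irreducible iff <chi, chi> = 1, so this representation is irreducible.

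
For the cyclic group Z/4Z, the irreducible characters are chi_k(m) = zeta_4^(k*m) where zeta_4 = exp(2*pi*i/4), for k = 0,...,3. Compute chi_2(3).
chi_2(3) = zeta_4^6 = -1

Derivation: chi_2(3) = zeta_4^(2*3) = zeta_4^6. Since zeta_4^4 = 1, this equals zeta_4^2 = exp(2*pi*i*2/4) = -1.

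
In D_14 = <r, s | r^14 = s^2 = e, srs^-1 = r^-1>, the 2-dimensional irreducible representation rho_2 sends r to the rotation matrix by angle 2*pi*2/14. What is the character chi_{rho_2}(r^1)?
chi_{rho_2}(r^1) = 2*cos(2*pi*2*1/14) = 2*cos(2*pi/7)

rho_2(r^1) is rotation by angle 2*pi*2*1/14, whose trace is 2*cos(2*pi*2*1/14) = 2*cos(2*pi/7).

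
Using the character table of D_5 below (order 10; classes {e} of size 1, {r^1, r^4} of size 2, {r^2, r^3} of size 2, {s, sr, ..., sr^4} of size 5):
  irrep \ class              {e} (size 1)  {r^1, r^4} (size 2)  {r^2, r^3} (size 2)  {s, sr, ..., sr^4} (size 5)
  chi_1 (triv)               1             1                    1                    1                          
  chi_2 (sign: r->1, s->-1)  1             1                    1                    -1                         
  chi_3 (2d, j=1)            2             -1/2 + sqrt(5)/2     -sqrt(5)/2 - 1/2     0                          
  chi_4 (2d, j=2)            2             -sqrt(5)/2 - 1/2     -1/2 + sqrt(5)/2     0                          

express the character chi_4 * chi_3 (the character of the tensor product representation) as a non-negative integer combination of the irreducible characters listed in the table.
chi_4 tensor chi_3 = chi_3 + chi_4 (all other irreducibles have multiplicity 0).

Explanation: The character of a tensor product is the pointwise product (chi_4 * chi_3)(C) = chi_4(C) * chi_3(C):
  {e}: (2)*(2), {r^1, r^4}: (-sqrt(5)/2 - 1/2)*(-1/2 + sqrt(5)/2), {r^2, r^3}: (-1/2 + sqrt(5)/2)*(-sqrt(5)/2 - 1/2), {s, sr, ..., sr^4}: (0)*(0)
so (chi_4 * chi_3) takes values
  {e} -> 4, {r^1, r^4} -> -1, {r^2, r^3} -> -1, {s, sr, ..., sr^4} -> 0.
Now take the inner product of this character with each irreducible chi from the table, <chi_4*chi_3, chi> = (1/10) sum_C |C| (chi_4*chi_3)(C) conj(chi(C)):
  <chi_4*chi_3, chi_1> = (1/10)[1*(4)*conj(1) + 2*(-1)*conj(1) + 2*(-1)*conj(1) + 5*(0)*conj(1)]
      = (1/10)[(4) + (-2) + (-2) + (0)] = 0/10 = 0
  <chi_4*chi_3, chi_2> = (1/10)[1*(4)*conj(1) + 2*(-1)*conj(1) + 2*(-1)*conj(1) + 5*(0)*conj(-1)]
      = (1/10)[(4) + (-2) + (-2) + (0)] = 0/10 = 0
  <chi_4*chi_3, chi_3> = (1/10)[1*(4)*conj(2) + 2*(-1)*conj(-1/2 + sqrt(5)/2) + 2*(-1)*conj(-sqrt(5)/2 - 1/2) + 5*(0)*conj(0)]
      = (1/10)[(8) + (1 - sqrt(5)) + (1 + sqrt(5)) + (0)] = 10/10 = 1
  <chi_4*chi_3, chi_4> = (1/10)[1*(4)*conj(2) + 2*(-1)*conj(-sqrt(5)/2 - 1/2) + 2*(-1)*conj(-1/2 + sqrt(5)/2) + 5*(0)*conj(0)]
      = (1/10)[(8) + (1 + sqrt(5)) + (1 - sqrt(5)) + (0)] = 10/10 = 1
Hence the multiplicities are chi_3: 1, chi_4: 1. Dimension check: dim(chi_4)*dim(chi_3) = 2*2 = 4 and sum (mult * dim) = 1*2 + 1*2 = 4.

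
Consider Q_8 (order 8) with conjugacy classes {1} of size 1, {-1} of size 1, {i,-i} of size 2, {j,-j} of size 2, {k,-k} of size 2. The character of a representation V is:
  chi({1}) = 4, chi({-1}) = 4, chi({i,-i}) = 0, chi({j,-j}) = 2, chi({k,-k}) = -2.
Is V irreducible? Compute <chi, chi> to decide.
Not irreducible (reducible): <chi, chi> = 6 > 1.

Solution. <chi, chi> = (1/|G|) sum_C |C| * |chi(C)|^2 = (1/8)[1*|4|^2 + 1*|4|^2 + 2*|0|^2 + 2*|2|^2 + 2*|-2|^2]
  = (1/8)[(16) + (16) + (0) + (8) + (8)] = 48/8 = 6.
A character is irreducible iff <chi, chi> = 1, so this representation is reducible.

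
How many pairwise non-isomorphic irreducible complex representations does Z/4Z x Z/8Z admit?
32

Justification: The number of irreducible complex representations of a finite group equals its number of conjugacy classes. Z/4Z x Z/8Z is abelian of order 32, so every element is its own conjugacy class: 32 classes, so Z/4Z x Z/8Z (order 32) has exactly 32 irreducible complex representations.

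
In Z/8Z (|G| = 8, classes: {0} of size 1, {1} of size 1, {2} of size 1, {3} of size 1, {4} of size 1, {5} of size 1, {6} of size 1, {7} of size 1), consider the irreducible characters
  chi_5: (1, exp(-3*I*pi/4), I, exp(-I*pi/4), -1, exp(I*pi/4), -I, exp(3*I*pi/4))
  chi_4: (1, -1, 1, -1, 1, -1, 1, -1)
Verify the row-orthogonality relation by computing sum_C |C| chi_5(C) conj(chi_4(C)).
Sum = 0; so <chi_5, chi_4> = 0 (distinct irreducibles are orthogonal).

Reasoning: Compute term by term over conjugacy classes (|C| * chi_5(C) * conj(chi_4(C))):
  1*(1)*conj(1) + 1*(exp(-3*I*pi/4))*conj(-1) + 1*(I)*conj(1) + 1*(exp(-I*pi/4))*conj(-1) + 1*(-1)*conj(1) + 1*(exp(I*pi/4))*conj(-1) + 1*(-I)*conj(1) + 1*(exp(3*I*pi/4))*conj(-1)
  = (1) + (-exp(-3*I*pi/4)) + (I) + (-exp(-I*pi/4)) + (-1) + (-exp(I*pi/4)) + (-I) + (-exp(3*I*pi/4))
  = 0.
(Exp terms are combined using exp(i*s)*conj(exp(i*t)) = exp(i*(s-t)), and sums of them are collapsed using the identity that for every m > 1 the m distinct m-th roots of unity sum to 0, e.g. 1 + exp(2*I*pi/3) + exp(-2*I*pi/3) = 0.)
Dividing by |G| = 8 gives 0/8 = 0, matching the row-orthogonality relation <chi_5, chi_4> = [chi_5 = chi_4].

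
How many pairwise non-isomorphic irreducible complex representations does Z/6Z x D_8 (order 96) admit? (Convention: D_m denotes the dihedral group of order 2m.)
42

Why: The number of irreducible complex representations of a finite group equals its number of conjugacy classes. For a direct product, #classes(G x H) = #classes(G) * #classes(H). Z/6Z has 6 classes (abelian), D_8 has 7 classes, so 6 * 7 = 42, so Z/6Z x D_8 (order 96) has exactly 42 irreducible complex representations.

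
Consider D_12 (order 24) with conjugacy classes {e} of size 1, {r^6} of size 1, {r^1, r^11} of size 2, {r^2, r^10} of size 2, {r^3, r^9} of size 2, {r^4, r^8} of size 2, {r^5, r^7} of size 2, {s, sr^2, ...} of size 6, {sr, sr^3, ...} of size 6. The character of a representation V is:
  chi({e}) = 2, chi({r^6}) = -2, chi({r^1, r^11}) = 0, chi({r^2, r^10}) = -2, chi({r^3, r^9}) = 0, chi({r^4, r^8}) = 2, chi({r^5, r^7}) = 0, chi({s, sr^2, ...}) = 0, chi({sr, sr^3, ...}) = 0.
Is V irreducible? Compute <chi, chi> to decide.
Irreducible: <chi, chi> = 1.

Derivation: <chi, chi> = (1/|G|) sum_C |C| * |chi(C)|^2 = (1/24)[1*|2|^2 + 1*|-2|^2 + 2*|0|^2 + 2*|-2|^2 + 2*|0|^2 + 2*|2|^2 + 2*|0|^2 + 6*|0|^2 + 6*|0|^2]
  = (1/24)[(4) + (4) + (0) + (8) + (0) + (8) + (0) + (0) + (0)] = 24/24 = 1.
A character is irreducible iff <chi, chi> = 1, so this representation is irreducible.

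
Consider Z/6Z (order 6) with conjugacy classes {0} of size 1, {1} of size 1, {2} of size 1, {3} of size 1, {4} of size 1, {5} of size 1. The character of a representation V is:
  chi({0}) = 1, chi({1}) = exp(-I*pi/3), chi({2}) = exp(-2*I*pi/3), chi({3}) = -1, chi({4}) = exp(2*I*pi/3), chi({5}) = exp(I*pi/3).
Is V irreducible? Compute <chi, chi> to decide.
Irreducible: <chi, chi> = 1.

Argument: <chi, chi> = (1/|G|) sum_C |C| * |chi(C)|^2 = (1/6)[1*|1|^2 + 1*|exp(-I*pi/3)|^2 + 1*|exp(-2*I*pi/3)|^2 + 1*|-1|^2 + 1*|exp(2*I*pi/3)|^2 + 1*|exp(I*pi/3)|^2]
  = (1/6)[(1) + (1) + (1) + (1) + (1) + (1)] = 6/6 = 1.
(Exp terms are combined using exp(i*s)*conj(exp(i*t)) = exp(i*(s-t)), and sums of them are collapsed using the identity that for every m > 1 the m distinct m-th roots of unity sum to 0, e.g. 1 + exp(2*I*pi/3) + exp(-2*I*pi/3) = 0.)
A character is irreducible iff <chi, chi> = 1, so this representation is irreducible.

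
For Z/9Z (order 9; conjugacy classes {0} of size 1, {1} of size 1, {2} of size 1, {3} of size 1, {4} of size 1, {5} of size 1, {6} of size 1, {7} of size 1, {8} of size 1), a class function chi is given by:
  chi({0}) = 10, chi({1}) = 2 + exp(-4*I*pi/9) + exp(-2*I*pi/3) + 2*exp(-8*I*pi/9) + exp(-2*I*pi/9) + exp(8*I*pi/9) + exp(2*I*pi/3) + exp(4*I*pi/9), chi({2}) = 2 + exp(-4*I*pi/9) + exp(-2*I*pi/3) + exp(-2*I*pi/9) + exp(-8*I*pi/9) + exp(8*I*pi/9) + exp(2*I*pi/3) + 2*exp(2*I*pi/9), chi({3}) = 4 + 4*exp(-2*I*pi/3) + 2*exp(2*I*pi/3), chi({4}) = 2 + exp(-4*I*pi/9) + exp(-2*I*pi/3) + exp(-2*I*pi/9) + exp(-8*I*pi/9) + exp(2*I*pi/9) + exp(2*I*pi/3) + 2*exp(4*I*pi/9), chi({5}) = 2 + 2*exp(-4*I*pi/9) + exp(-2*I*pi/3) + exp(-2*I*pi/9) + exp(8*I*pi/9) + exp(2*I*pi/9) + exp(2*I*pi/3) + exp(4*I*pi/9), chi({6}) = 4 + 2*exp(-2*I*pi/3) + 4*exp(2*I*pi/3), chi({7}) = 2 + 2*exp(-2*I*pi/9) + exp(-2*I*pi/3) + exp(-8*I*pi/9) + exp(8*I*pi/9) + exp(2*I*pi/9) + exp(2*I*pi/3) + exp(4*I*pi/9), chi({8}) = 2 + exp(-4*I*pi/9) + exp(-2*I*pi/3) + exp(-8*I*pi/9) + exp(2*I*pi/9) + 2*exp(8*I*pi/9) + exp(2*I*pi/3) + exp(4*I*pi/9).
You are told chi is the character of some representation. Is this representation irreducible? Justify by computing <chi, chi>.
Not irreducible (reducible): <chi, chi> = 14 > 1.

<chi, chi> = (1/|G|) sum_C |C| * |chi(C)|^2 = (1/9)[1*|10|^2 + 1*|2 + exp(-4*I*pi/9) + exp(-2*I*pi/3) + 2*exp(-8*I*pi/9) + exp(-2*I*pi/9) + exp(8*I*pi/9) + exp(2*I*pi/3) + exp(4*I*pi/9)|^2 + 1*|2 + exp(-4*I*pi/9) + exp(-2*I*pi/3) + exp(-2*I*pi/9) + exp(-8*I*pi/9) + exp(8*I*pi/9) + exp(2*I*pi/3) + 2*exp(2*I*pi/9)|^2 + 1*|4 + 4*exp(-2*I*pi/3) + 2*exp(2*I*pi/3)|^2 + 1*|2 + exp(-4*I*pi/9) + exp(-2*I*pi/3) + exp(-2*I*pi/9) + exp(-8*I*pi/9) + exp(2*I*pi/9) + exp(2*I*pi/3) + 2*exp(4*I*pi/9)|^2 + 1*|2 + 2*exp(-4*I*pi/9) + exp(-2*I*pi/3) + exp(-2*I*pi/9) + exp(8*I*pi/9) + exp(2*I*pi/9) + exp(2*I*pi/3) + exp(4*I*pi/9)|^2 + 1*|4 + 2*exp(-2*I*pi/3) + 4*exp(2*I*pi/3)|^2 + 1*|2 + 2*exp(-2*I*pi/9) + exp(-2*I*pi/3) + exp(-8*I*pi/9) + exp(8*I*pi/9) + exp(2*I*pi/9) + exp(2*I*pi/3) + exp(4*I*pi/9)|^2 + 1*|2 + exp(-4*I*pi/9) + exp(-2*I*pi/3) + exp(-8*I*pi/9) + exp(2*I*pi/9) + 2*exp(8*I*pi/9) + exp(2*I*pi/3) + exp(4*I*pi/9)|^2]
  = (1/9)[(100) + (14 + 11*exp(-4*I*pi/9) + 11*exp(-2*I*pi/3) + 10*exp(-2*I*pi/9) + 11*exp(-8*I*pi/9) + 11*exp(8*I*pi/9) + 10*exp(2*I*pi/9) + 11*exp(2*I*pi/3) + 11*exp(4*I*pi/9)) + (14 + 10*exp(-4*I*pi/9) + 11*exp(-2*I*pi/3) + 11*exp(-2*I*pi/9) + 11*exp(-8*I*pi/9) + 11*exp(8*I*pi/9) + 11*exp(2*I*pi/9) + 11*exp(2*I*pi/3) + 10*exp(4*I*pi/9)) + (4) + (14 + 11*exp(-4*I*pi/9) + 11*exp(-2*I*pi/3) + 11*exp(-2*I*pi/9) + 10*exp(-8*I*pi/9) + 10*exp(8*I*pi/9) + 11*exp(2*I*pi/9) + 11*exp(2*I*pi/3) + 11*exp(4*I*pi/9)) + (14 + 11*exp(-4*I*pi/9) + 11*exp(-2*I*pi/3) + 11*exp(-2*I*pi/9) + 10*exp(-8*I*pi/9) + 10*exp(8*I*pi/9) + 11*exp(2*I*pi/9) + 11*exp(2*I*pi/3) + 11*exp(4*I*pi/9)) + (4) + (14 + 10*exp(-4*I*pi/9) + 11*exp(-2*I*pi/3) + 11*exp(-2*I*pi/9) + 11*exp(-8*I*pi/9) + 11*exp(8*I*pi/9) + 11*exp(2*I*pi/9) + 11*exp(2*I*pi/3) + 10*exp(4*I*pi/9)) + (14 + 11*exp(-4*I*pi/9) + 11*exp(-2*I*pi/3) + 10*exp(-2*I*pi/9) + 11*exp(-8*I*pi/9) + 11*exp(8*I*pi/9) + 10*exp(2*I*pi/9) + 11*exp(2*I*pi/3) + 11*exp(4*I*pi/9))] = 126/9 = 14.
(Exp terms are combined using exp(i*s)*conj(exp(i*t)) = exp(i*(s-t)), and sums of them are collapsed using the identity that for every m > 1 the m distinct m-th roots of unity sum to 0, e.g. 1 + exp(2*I*pi/3) + exp(-2*I*pi/3) = 0.)
A character is irreducible iff <chi, chi> = 1, so this representation is reducible.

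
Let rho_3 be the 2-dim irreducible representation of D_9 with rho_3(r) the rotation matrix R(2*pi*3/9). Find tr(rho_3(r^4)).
chi_{rho_3}(r^4) = 2*cos(2*pi*3*4/9) = -1

rho_3(r^4) is rotation by angle 2*pi*3*4/9, whose trace is 2*cos(2*pi*3*4/9) = -1.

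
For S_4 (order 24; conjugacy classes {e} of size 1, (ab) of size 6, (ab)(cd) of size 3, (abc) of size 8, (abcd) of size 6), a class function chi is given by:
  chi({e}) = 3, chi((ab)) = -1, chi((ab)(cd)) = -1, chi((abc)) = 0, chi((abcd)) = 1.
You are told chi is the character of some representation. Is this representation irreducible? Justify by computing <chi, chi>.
Irreducible: <chi, chi> = 1.

<chi, chi> = (1/|G|) sum_C |C| * |chi(C)|^2 = (1/24)[1*|3|^2 + 6*|-1|^2 + 3*|-1|^2 + 8*|0|^2 + 6*|1|^2]
  = (1/24)[(9) + (6) + (3) + (0) + (6)] = 24/24 = 1.
A character is irreducible iff <chi, chi> = 1, so this representation is irreducible.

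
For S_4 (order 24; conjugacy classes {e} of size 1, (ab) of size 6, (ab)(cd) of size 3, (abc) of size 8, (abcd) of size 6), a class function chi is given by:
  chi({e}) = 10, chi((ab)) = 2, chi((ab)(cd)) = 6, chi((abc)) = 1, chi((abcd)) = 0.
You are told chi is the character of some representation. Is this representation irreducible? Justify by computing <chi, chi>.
Not irreducible (reducible): <chi, chi> = 10 > 1.

Explanation: <chi, chi> = (1/|G|) sum_C |C| * |chi(C)|^2 = (1/24)[1*|10|^2 + 6*|2|^2 + 3*|6|^2 + 8*|1|^2 + 6*|0|^2]
  = (1/24)[(100) + (24) + (108) + (8) + (0)] = 240/24 = 10.
A character is irreducible iff <chi, chi> = 1, so this representation is reducible.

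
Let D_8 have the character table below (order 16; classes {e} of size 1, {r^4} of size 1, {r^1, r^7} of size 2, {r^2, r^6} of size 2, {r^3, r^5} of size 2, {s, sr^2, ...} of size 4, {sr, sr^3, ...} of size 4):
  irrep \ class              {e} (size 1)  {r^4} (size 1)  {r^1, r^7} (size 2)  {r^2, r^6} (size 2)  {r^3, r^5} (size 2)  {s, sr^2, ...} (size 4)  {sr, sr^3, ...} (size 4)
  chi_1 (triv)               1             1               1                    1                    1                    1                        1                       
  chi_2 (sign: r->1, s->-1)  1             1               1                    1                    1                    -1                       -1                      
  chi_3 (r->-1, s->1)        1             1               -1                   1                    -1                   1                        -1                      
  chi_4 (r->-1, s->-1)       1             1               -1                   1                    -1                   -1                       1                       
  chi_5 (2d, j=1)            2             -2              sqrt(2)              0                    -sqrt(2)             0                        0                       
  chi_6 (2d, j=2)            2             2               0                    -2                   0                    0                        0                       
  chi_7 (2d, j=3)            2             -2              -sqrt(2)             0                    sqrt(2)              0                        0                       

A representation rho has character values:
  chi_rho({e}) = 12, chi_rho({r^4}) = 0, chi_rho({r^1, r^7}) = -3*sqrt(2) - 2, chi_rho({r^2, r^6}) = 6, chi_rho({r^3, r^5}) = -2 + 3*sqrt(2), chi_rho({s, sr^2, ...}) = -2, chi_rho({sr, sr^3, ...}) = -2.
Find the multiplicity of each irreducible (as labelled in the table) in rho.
Multiplicities: chi_1: 0, chi_2: 2, chi_3: 2, chi_4: 2, chi_5: 0, chi_6: 0, chi_7: 3.

Proof sketch: Use <chi_rho, chi> = (1/|G|) sum_C |C| * chi_rho(C) * conj(chi(C)) with |G| = 16 for each irreducible chi in the table:
  <chi_rho, chi_1> = (1/16)[1*(12)*conj(1) + 1*(0)*conj(1) + 2*(-3*sqrt(2) - 2)*conj(1) + 2*(6)*conj(1) + 2*(-2 + 3*sqrt(2))*conj(1) + 4*(-2)*conj(1) + 4*(-2)*conj(1)]
      = (1/16)[(12) + (0) + (-6*sqrt(2) - 4) + (12) + (-4 + 6*sqrt(2)) + (-8) + (-8)] = 0/16 = 0
  <chi_rho, chi_2> = (1/16)[1*(12)*conj(1) + 1*(0)*conj(1) + 2*(-3*sqrt(2) - 2)*conj(1) + 2*(6)*conj(1) + 2*(-2 + 3*sqrt(2))*conj(1) + 4*(-2)*conj(-1) + 4*(-2)*conj(-1)]
      = (1/16)[(12) + (0) + (-6*sqrt(2) - 4) + (12) + (-4 + 6*sqrt(2)) + (8) + (8)] = 32/16 = 2
  <chi_rho, chi_3> = (1/16)[1*(12)*conj(1) + 1*(0)*conj(1) + 2*(-3*sqrt(2) - 2)*conj(-1) + 2*(6)*conj(1) + 2*(-2 + 3*sqrt(2))*conj(-1) + 4*(-2)*conj(1) + 4*(-2)*conj(-1)]
      = (1/16)[(12) + (0) + (4 + 6*sqrt(2)) + (12) + (4 - 6*sqrt(2)) + (-8) + (8)] = 32/16 = 2
  <chi_rho, chi_4> = (1/16)[1*(12)*conj(1) + 1*(0)*conj(1) + 2*(-3*sqrt(2) - 2)*conj(-1) + 2*(6)*conj(1) + 2*(-2 + 3*sqrt(2))*conj(-1) + 4*(-2)*conj(-1) + 4*(-2)*conj(1)]
      = (1/16)[(12) + (0) + (4 + 6*sqrt(2)) + (12) + (4 - 6*sqrt(2)) + (8) + (-8)] = 32/16 = 2
  <chi_rho, chi_5> = (1/16)[1*(12)*conj(2) + 1*(0)*conj(-2) + 2*(-3*sqrt(2) - 2)*conj(sqrt(2)) + 2*(6)*conj(0) + 2*(-2 + 3*sqrt(2))*conj(-sqrt(2)) + 4*(-2)*conj(0) + 4*(-2)*conj(0)]
      = (1/16)[(24) + (0) + (-12 - 4*sqrt(2)) + (0) + (-12 + 4*sqrt(2)) + (0) + (0)] = 0/16 = 0
  <chi_rho, chi_6> = (1/16)[1*(12)*conj(2) + 1*(0)*conj(2) + 2*(-3*sqrt(2) - 2)*conj(0) + 2*(6)*conj(-2) + 2*(-2 + 3*sqrt(2))*conj(0) + 4*(-2)*conj(0) + 4*(-2)*conj(0)]
      = (1/16)[(24) + (0) + (0) + (-24) + (0) + (0) + (0)] = 0/16 = 0
  <chi_rho, chi_7> = (1/16)[1*(12)*conj(2) + 1*(0)*conj(-2) + 2*(-3*sqrt(2) - 2)*conj(-sqrt(2)) + 2*(6)*conj(0) + 2*(-2 + 3*sqrt(2))*conj(sqrt(2)) + 4*(-2)*conj(0) + 4*(-2)*conj(0)]
      = (1/16)[(24) + (0) + (4*sqrt(2) + 12) + (0) + (12 - 4*sqrt(2)) + (0) + (0)] = 48/16 = 3
Dimension check: dim(rho) = sum (mult * dim) = 0*1 + 2*1 + 2*1 + 2*1 + 0*2 + 0*2 + 3*2 = 12 = chi_rho(e) = 12.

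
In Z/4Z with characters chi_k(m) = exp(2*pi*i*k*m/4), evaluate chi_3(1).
chi_3(1) = zeta_4^3 = -I

Derivation: chi_3(1) = zeta_4^(3*1) = zeta_4^3. Since zeta_4^4 = 1, this equals zeta_4^3 = exp(2*pi*i*3/4) = -I.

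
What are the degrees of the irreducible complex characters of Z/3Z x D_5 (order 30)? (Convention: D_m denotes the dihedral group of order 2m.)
Dimensions: 1, 1, 1, 1, 1, 1, 2, 2, 2, 2, 2, 2

Solution. There are 12 irreducibles (= number of conjugacy classes). Their dimensions d_i satisfy sum d_i^2 = |G| = 30: 1 + 1 + 1 + 1 + 1 + 1 + 4 + 4 + 4 + 4 + 4 + 4 = 30. (For the product with Z/3Z: each of the 3 1-dim characters of Z/3Z tensors with each irrep of D_5, giving 3 copies of each D_5-dimension.)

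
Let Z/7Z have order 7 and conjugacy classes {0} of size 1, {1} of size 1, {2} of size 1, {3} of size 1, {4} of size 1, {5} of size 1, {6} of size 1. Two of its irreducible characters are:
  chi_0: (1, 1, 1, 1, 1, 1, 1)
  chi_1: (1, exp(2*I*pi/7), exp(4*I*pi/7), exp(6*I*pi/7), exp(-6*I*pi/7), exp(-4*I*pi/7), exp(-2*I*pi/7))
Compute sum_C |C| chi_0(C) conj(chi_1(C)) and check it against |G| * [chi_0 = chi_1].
Sum = 0; so <chi_0, chi_1> = 0 (distinct irreducibles are orthogonal).

Details: Compute term by term over conjugacy classes (|C| * chi_0(C) * conj(chi_1(C))):
  1*(1)*conj(1) + 1*(1)*conj(exp(2*I*pi/7)) + 1*(1)*conj(exp(4*I*pi/7)) + 1*(1)*conj(exp(6*I*pi/7)) + 1*(1)*conj(exp(-6*I*pi/7)) + 1*(1)*conj(exp(-4*I*pi/7)) + 1*(1)*conj(exp(-2*I*pi/7))
  = (1) + (exp(-2*I*pi/7)) + (exp(-4*I*pi/7)) + (exp(-6*I*pi/7)) + (exp(6*I*pi/7)) + (exp(4*I*pi/7)) + (exp(2*I*pi/7))
  = 0.
(Exp terms are combined using exp(i*s)*conj(exp(i*t)) = exp(i*(s-t)), and sums of them are collapsed using the identity that for every m > 1 the m distinct m-th roots of unity sum to 0, e.g. 1 + exp(2*I*pi/3) + exp(-2*I*pi/3) = 0.)
Dividing by |G| = 7 gives 0/7 = 0, matching the row-orthogonality relation <chi_0, chi_1> = [chi_0 = chi_1].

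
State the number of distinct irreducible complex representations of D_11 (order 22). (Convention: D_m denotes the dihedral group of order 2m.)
7

Solution. The number of irreducible complex representations of a finite group equals its number of conjugacy classes. D_11 has 7 conjugacy classes ((n+3)/2 for n odd), so D_11 (order 22) has exactly 7 irreducible complex representations.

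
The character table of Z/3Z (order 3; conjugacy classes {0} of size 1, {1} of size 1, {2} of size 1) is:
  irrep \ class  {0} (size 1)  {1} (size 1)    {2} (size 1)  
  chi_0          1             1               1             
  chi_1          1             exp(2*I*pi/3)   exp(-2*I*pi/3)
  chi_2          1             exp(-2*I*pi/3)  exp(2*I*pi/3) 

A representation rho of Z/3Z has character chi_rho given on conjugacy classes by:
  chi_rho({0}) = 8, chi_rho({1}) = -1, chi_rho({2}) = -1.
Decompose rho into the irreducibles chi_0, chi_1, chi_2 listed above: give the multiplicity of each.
Multiplicities: chi_0: 2, chi_1: 3, chi_2: 3.

Justification: Use <chi_rho, chi> = (1/|G|) sum_C |C| * chi_rho(C) * conj(chi(C)) with |G| = 3 for each irreducible chi in the table:
  <chi_rho, chi_0> = (1/3)[1*(8)*conj(1) + 1*(-1)*conj(1) + 1*(-1)*conj(1)]
      = (1/3)[(8) + (-1) + (-1)] = 6/3 = 2
  <chi_rho, chi_1> = (1/3)[1*(8)*conj(1) + 1*(-1)*conj(exp(2*I*pi/3)) + 1*(-1)*conj(exp(-2*I*pi/3))]
      = (1/3)[(8) + (3 + 2*exp(-2*I*pi/3) + 3*exp(2*I*pi/3)) + (3 + 3*exp(-2*I*pi/3) + 2*exp(2*I*pi/3))] = 9/3 = 3
  <chi_rho, chi_2> = (1/3)[1*(8)*conj(1) + 1*(-1)*conj(exp(-2*I*pi/3)) + 1*(-1)*conj(exp(2*I*pi/3))]
      = (1/3)[(8) + (3 + 3*exp(-2*I*pi/3) + 2*exp(2*I*pi/3)) + (3 + 2*exp(-2*I*pi/3) + 3*exp(2*I*pi/3))] = 9/3 = 3
(Exp terms are combined using exp(i*s)*conj(exp(i*t)) = exp(i*(s-t)), and sums of them are collapsed using the identity that for every m > 1 the m distinct m-th roots of unity sum to 0, e.g. 1 + exp(2*I*pi/3) + exp(-2*I*pi/3) = 0.)
Dimension check: dim(rho) = sum (mult * dim) = 2*1 + 3*1 + 3*1 = 8 = chi_rho(e) = 8.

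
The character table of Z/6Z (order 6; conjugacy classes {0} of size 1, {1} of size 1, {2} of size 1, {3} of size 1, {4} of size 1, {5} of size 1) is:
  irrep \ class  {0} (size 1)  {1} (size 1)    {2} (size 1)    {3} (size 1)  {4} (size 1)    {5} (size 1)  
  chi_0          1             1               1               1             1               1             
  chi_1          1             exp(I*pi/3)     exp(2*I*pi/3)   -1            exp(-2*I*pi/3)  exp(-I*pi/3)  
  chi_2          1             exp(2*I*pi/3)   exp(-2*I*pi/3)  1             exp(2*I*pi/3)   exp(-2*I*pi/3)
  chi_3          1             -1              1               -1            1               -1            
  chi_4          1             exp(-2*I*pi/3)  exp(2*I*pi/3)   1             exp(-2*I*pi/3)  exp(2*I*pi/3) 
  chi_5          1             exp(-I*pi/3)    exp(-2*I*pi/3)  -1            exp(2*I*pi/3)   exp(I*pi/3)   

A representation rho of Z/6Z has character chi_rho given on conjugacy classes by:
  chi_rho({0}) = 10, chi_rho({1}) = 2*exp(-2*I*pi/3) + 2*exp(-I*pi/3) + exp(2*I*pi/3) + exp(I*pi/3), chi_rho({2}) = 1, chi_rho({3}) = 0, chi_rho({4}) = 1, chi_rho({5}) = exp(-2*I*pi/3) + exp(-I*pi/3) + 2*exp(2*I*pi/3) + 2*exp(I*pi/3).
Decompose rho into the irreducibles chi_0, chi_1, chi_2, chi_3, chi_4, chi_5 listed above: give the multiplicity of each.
Multiplicities: chi_0: 2, chi_1: 1, chi_2: 1, chi_3: 2, chi_4: 2, chi_5: 2.

Why: Use <chi_rho, chi> = (1/|G|) sum_C |C| * chi_rho(C) * conj(chi(C)) with |G| = 6 for each irreducible chi in the table:
  <chi_rho, chi_0> = (1/6)[1*(10)*conj(1) + 1*(2*exp(-2*I*pi/3) + 2*exp(-I*pi/3) + exp(2*I*pi/3) + exp(I*pi/3))*conj(1) + 1*(1)*conj(1) + 1*(0)*conj(1) + 1*(1)*conj(1) + 1*(exp(-2*I*pi/3) + exp(-I*pi/3) + 2*exp(2*I*pi/3) + 2*exp(I*pi/3))*conj(1)]
      = (1/6)[(10) + (2*exp(-2*I*pi/3) + 2*exp(-I*pi/3) + exp(2*I*pi/3) + exp(I*pi/3)) + (1) + (0) + (1) + (exp(-2*I*pi/3) + exp(-I*pi/3) + 2*exp(2*I*pi/3) + 2*exp(I*pi/3))] = 12/6 = 2
  <chi_rho, chi_1> = (1/6)[1*(10)*conj(1) + 1*(2*exp(-2*I*pi/3) + 2*exp(-I*pi/3) + exp(2*I*pi/3) + exp(I*pi/3))*conj(exp(I*pi/3)) + 1*(1)*conj(exp(2*I*pi/3)) + 1*(0)*conj(-1) + 1*(1)*conj(exp(-2*I*pi/3)) + 1*(exp(-2*I*pi/3) + exp(-I*pi/3) + 2*exp(2*I*pi/3) + 2*exp(I*pi/3))*conj(exp(-I*pi/3))]
      = (1/6)[(10) + (-1 + 2*exp(-2*I*pi/3) + exp(I*pi/3)) + (3 + 4*exp(-2*I*pi/3) + 3*exp(2*I*pi/3)) + (0) + (3 + 3*exp(-2*I*pi/3) + 4*exp(2*I*pi/3)) + (-1 + exp(-I*pi/3) + 2*exp(2*I*pi/3))] = 6/6 = 1
  <chi_rho, chi_2> = (1/6)[1*(10)*conj(1) + 1*(2*exp(-2*I*pi/3) + 2*exp(-I*pi/3) + exp(2*I*pi/3) + exp(I*pi/3))*conj(exp(2*I*pi/3)) + 1*(1)*conj(exp(-2*I*pi/3)) + 1*(0)*conj(1) + 1*(1)*conj(exp(2*I*pi/3)) + 1*(exp(-2*I*pi/3) + exp(-I*pi/3) + 2*exp(2*I*pi/3) + 2*exp(I*pi/3))*conj(exp(-2*I*pi/3))]
      = (1/6)[(10) + (-1 + exp(-I*pi/3) + 2*exp(2*I*pi/3)) + (3 + 3*exp(-2*I*pi/3) + 4*exp(2*I*pi/3)) + (0) + (3 + 4*exp(-2*I*pi/3) + 3*exp(2*I*pi/3)) + (-1 + 2*exp(-2*I*pi/3) + exp(I*pi/3))] = 6/6 = 1
  <chi_rho, chi_3> = (1/6)[1*(10)*conj(1) + 1*(2*exp(-2*I*pi/3) + 2*exp(-I*pi/3) + exp(2*I*pi/3) + exp(I*pi/3))*conj(-1) + 1*(1)*conj(1) + 1*(0)*conj(-1) + 1*(1)*conj(1) + 1*(exp(-2*I*pi/3) + exp(-I*pi/3) + 2*exp(2*I*pi/3) + 2*exp(I*pi/3))*conj(-1)]
      = (1/6)[(10) + (-exp(I*pi/3) - exp(2*I*pi/3) - 2*exp(-I*pi/3) - 2*exp(-2*I*pi/3)) + (1) + (0) + (1) + (-2*exp(I*pi/3) - 2*exp(2*I*pi/3) - exp(-I*pi/3) - exp(-2*I*pi/3))] = 12/6 = 2
  <chi_rho, chi_4> = (1/6)[1*(10)*conj(1) + 1*(2*exp(-2*I*pi/3) + 2*exp(-I*pi/3) + exp(2*I*pi/3) + exp(I*pi/3))*conj(exp(-2*I*pi/3)) + 1*(1)*conj(exp(2*I*pi/3)) + 1*(0)*conj(1) + 1*(1)*conj(exp(-2*I*pi/3)) + 1*(exp(-2*I*pi/3) + exp(-I*pi/3) + 2*exp(2*I*pi/3) + 2*exp(I*pi/3))*conj(exp(2*I*pi/3))]
      = (1/6)[(10) + (1 + exp(-2*I*pi/3) + 2*exp(I*pi/3)) + (3 + 4*exp(-2*I*pi/3) + 3*exp(2*I*pi/3)) + (0) + (3 + 3*exp(-2*I*pi/3) + 4*exp(2*I*pi/3)) + (1 + 2*exp(-I*pi/3) + exp(2*I*pi/3))] = 12/6 = 2
  <chi_rho, chi_5> = (1/6)[1*(10)*conj(1) + 1*(2*exp(-2*I*pi/3) + 2*exp(-I*pi/3) + exp(2*I*pi/3) + exp(I*pi/3))*conj(exp(-I*pi/3)) + 1*(1)*conj(exp(-2*I*pi/3)) + 1*(0)*conj(-1) + 1*(1)*conj(exp(2*I*pi/3)) + 1*(exp(-2*I*pi/3) + exp(-I*pi/3) + 2*exp(2*I*pi/3) + 2*exp(I*pi/3))*conj(exp(I*pi/3))]
      = (1/6)[(10) + (1 + 2*exp(-I*pi/3) + exp(2*I*pi/3)) + (3 + 3*exp(-2*I*pi/3) + 4*exp(2*I*pi/3)) + (0) + (3 + 4*exp(-2*I*pi/3) + 3*exp(2*I*pi/3)) + (1 + exp(-2*I*pi/3) + 2*exp(I*pi/3))] = 12/6 = 2
(Exp terms are combined using exp(i*s)*conj(exp(i*t)) = exp(i*(s-t)), and sums of them are collapsed using the identity that for every m > 1 the m distinct m-th roots of unity sum to 0, e.g. 1 + exp(2*I*pi/3) + exp(-2*I*pi/3) = 0.)
Dimension check: dim(rho) = sum (mult * dim) = 2*1 + 1*1 + 1*1 + 2*1 + 2*1 + 2*1 = 10 = chi_rho(e) = 10.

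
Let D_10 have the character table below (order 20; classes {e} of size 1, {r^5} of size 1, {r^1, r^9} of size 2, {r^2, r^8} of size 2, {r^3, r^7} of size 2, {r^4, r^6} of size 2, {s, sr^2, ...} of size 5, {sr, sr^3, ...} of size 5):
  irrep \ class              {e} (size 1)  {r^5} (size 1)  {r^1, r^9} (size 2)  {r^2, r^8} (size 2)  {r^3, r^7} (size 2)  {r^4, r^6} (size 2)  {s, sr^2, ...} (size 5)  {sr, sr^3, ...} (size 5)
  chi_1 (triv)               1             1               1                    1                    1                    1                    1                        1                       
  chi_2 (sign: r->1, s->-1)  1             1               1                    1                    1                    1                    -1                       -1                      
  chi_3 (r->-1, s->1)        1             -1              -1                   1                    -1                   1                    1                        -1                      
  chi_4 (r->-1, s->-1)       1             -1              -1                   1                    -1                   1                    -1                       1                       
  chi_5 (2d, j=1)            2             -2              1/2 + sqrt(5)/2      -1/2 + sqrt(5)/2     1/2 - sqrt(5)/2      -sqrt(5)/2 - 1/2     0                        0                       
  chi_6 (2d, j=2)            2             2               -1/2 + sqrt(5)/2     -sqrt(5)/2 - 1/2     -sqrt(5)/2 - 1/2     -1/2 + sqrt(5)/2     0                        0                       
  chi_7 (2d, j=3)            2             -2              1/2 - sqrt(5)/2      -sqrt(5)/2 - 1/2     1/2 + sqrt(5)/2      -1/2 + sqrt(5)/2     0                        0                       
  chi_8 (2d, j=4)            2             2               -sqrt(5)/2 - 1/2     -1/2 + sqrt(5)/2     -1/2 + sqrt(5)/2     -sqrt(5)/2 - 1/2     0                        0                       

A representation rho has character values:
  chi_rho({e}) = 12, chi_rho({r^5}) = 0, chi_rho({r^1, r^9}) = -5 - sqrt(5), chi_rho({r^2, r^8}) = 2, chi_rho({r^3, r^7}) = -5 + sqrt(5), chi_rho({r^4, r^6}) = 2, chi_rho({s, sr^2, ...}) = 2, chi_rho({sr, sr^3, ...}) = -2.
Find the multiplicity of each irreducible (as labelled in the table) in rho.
Multiplicities: chi_1: 0, chi_2: 0, chi_3: 3, chi_4: 1, chi_5: 0, chi_6: 1, chi_7: 1, chi_8: 2.

Why: Use <chi_rho, chi> = (1/|G|) sum_C |C| * chi_rho(C) * conj(chi(C)) with |G| = 20 for each irreducible chi in the table:
  <chi_rho, chi_1> = (1/20)[1*(12)*conj(1) + 1*(0)*conj(1) + 2*(-5 - sqrt(5))*conj(1) + 2*(2)*conj(1) + 2*(-5 + sqrt(5))*conj(1) + 2*(2)*conj(1) + 5*(2)*conj(1) + 5*(-2)*conj(1)]
      = (1/20)[(12) + (0) + (-10 - 2*sqrt(5)) + (4) + (-10 + 2*sqrt(5)) + (4) + (10) + (-10)] = 0/20 = 0
  <chi_rho, chi_2> = (1/20)[1*(12)*conj(1) + 1*(0)*conj(1) + 2*(-5 - sqrt(5))*conj(1) + 2*(2)*conj(1) + 2*(-5 + sqrt(5))*conj(1) + 2*(2)*conj(1) + 5*(2)*conj(-1) + 5*(-2)*conj(-1)]
      = (1/20)[(12) + (0) + (-10 - 2*sqrt(5)) + (4) + (-10 + 2*sqrt(5)) + (4) + (-10) + (10)] = 0/20 = 0
  <chi_rho, chi_3> = (1/20)[1*(12)*conj(1) + 1*(0)*conj(-1) + 2*(-5 - sqrt(5))*conj(-1) + 2*(2)*conj(1) + 2*(-5 + sqrt(5))*conj(-1) + 2*(2)*conj(1) + 5*(2)*conj(1) + 5*(-2)*conj(-1)]
      = (1/20)[(12) + (0) + (2*sqrt(5) + 10) + (4) + (10 - 2*sqrt(5)) + (4) + (10) + (10)] = 60/20 = 3
  <chi_rho, chi_4> = (1/20)[1*(12)*conj(1) + 1*(0)*conj(-1) + 2*(-5 - sqrt(5))*conj(-1) + 2*(2)*conj(1) + 2*(-5 + sqrt(5))*conj(-1) + 2*(2)*conj(1) + 5*(2)*conj(-1) + 5*(-2)*conj(1)]
      = (1/20)[(12) + (0) + (2*sqrt(5) + 10) + (4) + (10 - 2*sqrt(5)) + (4) + (-10) + (-10)] = 20/20 = 1
  <chi_rho, chi_5> = (1/20)[1*(12)*conj(2) + 1*(0)*conj(-2) + 2*(-5 - sqrt(5))*conj(1/2 + sqrt(5)/2) + 2*(2)*conj(-1/2 + sqrt(5)/2) + 2*(-5 + sqrt(5))*conj(1/2 - sqrt(5)/2) + 2*(2)*conj(-sqrt(5)/2 - 1/2) + 5*(2)*conj(0) + 5*(-2)*conj(0)]
      = (1/20)[(24) + (0) + (-6*sqrt(5) - 10) + (-2 + 2*sqrt(5)) + (-10 + 6*sqrt(5)) + (-2*sqrt(5) - 2) + (0) + (0)] = 0/20 = 0
  <chi_rho, chi_6> = (1/20)[1*(12)*conj(2) + 1*(0)*conj(2) + 2*(-5 - sqrt(5))*conj(-1/2 + sqrt(5)/2) + 2*(2)*conj(-sqrt(5)/2 - 1/2) + 2*(-5 + sqrt(5))*conj(-sqrt(5)/2 - 1/2) + 2*(2)*conj(-1/2 + sqrt(5)/2) + 5*(2)*conj(0) + 5*(-2)*conj(0)]
      = (1/20)[(24) + (0) + (-4*sqrt(5)) + (-2*sqrt(5) - 2) + (4*sqrt(5)) + (-2 + 2*sqrt(5)) + (0) + (0)] = 20/20 = 1
  <chi_rho, chi_7> = (1/20)[1*(12)*conj(2) + 1*(0)*conj(-2) + 2*(-5 - sqrt(5))*conj(1/2 - sqrt(5)/2) + 2*(2)*conj(-sqrt(5)/2 - 1/2) + 2*(-5 + sqrt(5))*conj(1/2 + sqrt(5)/2) + 2*(2)*conj(-1/2 + sqrt(5)/2) + 5*(2)*conj(0) + 5*(-2)*conj(0)]
      = (1/20)[(24) + (0) + (4*sqrt(5)) + (-2*sqrt(5) - 2) + (-4*sqrt(5)) + (-2 + 2*sqrt(5)) + (0) + (0)] = 20/20 = 1
  <chi_rho, chi_8> = (1/20)[1*(12)*conj(2) + 1*(0)*conj(2) + 2*(-5 - sqrt(5))*conj(-sqrt(5)/2 - 1/2) + 2*(2)*conj(-1/2 + sqrt(5)/2) + 2*(-5 + sqrt(5))*conj(-1/2 + sqrt(5)/2) + 2*(2)*conj(-sqrt(5)/2 - 1/2) + 5*(2)*conj(0) + 5*(-2)*conj(0)]
      = (1/20)[(24) + (0) + (10 + 6*sqrt(5)) + (-2 + 2*sqrt(5)) + (10 - 6*sqrt(5)) + (-2*sqrt(5) - 2) + (0) + (0)] = 40/20 = 2
Dimension check: dim(rho) = sum (mult * dim) = 0*1 + 0*1 + 3*1 + 1*1 + 0*2 + 1*2 + 1*2 + 2*2 = 12 = chi_rho(e) = 12.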